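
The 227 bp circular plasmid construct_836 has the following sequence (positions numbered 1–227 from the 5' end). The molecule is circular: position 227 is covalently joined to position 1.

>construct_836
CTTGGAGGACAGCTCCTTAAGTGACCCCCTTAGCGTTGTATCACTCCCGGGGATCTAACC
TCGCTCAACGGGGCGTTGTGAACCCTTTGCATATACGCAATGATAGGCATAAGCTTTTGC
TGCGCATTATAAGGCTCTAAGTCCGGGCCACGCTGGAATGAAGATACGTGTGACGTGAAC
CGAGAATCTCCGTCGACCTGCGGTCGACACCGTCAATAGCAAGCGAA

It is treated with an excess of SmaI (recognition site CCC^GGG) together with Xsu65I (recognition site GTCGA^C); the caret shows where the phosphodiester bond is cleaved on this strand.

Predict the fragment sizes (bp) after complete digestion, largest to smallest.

148, 68, 11 bp

The SmaI site (CCCGGG) starts at position 46.
SmaI cuts after base 3 of each site, so after position 48.
Xsu65I sites (GTCGAC) start at positions 192, 203.
Xsu65I cuts after base 5 of each site (before the last base), so after positions 196, 207.
Combined cut positions: 48, 196, 207.
Circular molecule, 3 cuts → 3 fragments:
  49–196 → 148 bp
  197–207 → 11 bp
  208–227 then 1–48 → 20 + 48 = 68 bp
Sorted largest to smallest: 148, 68, 11 bp.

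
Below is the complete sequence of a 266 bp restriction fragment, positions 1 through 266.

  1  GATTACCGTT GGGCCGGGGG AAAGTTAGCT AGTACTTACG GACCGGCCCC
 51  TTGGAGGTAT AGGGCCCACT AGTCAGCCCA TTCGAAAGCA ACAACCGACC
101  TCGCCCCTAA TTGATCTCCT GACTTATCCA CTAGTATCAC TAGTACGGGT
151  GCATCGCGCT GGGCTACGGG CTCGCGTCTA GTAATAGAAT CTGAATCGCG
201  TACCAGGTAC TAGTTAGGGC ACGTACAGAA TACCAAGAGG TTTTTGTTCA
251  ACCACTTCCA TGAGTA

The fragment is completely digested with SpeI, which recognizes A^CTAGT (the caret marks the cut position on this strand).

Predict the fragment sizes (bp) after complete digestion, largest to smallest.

SpeI sites (ACTAGT) start at positions 68, 130, 139, 209.
SpeI cuts after the first base of each site, so after positions 68, 130, 139, 209.
Linear molecule, 4 cuts → 5 fragments:
  1–68 → 68 bp
  69–130 → 62 bp
  131–139 → 9 bp
  140–209 → 70 bp
  210–266 → 57 bp
Sorted largest to smallest: 70, 68, 62, 57, 9 bp.

70, 68, 62, 57, 9 bp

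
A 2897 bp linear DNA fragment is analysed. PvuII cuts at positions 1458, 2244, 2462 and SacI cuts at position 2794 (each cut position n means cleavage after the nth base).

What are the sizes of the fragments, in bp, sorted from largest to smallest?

Combined cut positions (sorted): 1458, 2244, 2462, 2794.
Linear molecule, 4 cuts → 5 fragments:
  1458 − 0 = 1458 bp
  2244 − 1458 = 786 bp
  2462 − 2244 = 218 bp
  2794 − 2462 = 332 bp
  2897 − 2794 = 103 bp
Sorted largest to smallest: 1458, 786, 332, 218, 103 bp.

1458, 786, 332, 218, 103 bp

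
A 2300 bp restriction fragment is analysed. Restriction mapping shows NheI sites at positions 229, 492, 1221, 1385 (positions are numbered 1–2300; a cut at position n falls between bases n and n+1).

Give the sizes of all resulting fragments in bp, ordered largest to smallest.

Linear molecule, 4 cuts → 5 fragments:
  229 − 0 = 229 bp
  492 − 229 = 263 bp
  1221 − 492 = 729 bp
  1385 − 1221 = 164 bp
  2300 − 1385 = 915 bp
Sorted largest to smallest: 915, 729, 263, 229, 164 bp.

915, 729, 263, 229, 164 bp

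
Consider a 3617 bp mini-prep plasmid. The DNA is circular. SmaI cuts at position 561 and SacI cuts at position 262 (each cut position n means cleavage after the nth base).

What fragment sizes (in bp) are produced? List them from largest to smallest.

Combined cut positions (sorted): 262, 561.
Circular molecule, 2 cuts → 2 fragments:
  561 − 262 = 299 bp
  wrap: 3617 − 561 + 262 = 3318 bp
Sorted largest to smallest: 3318, 299 bp.

3318, 299 bp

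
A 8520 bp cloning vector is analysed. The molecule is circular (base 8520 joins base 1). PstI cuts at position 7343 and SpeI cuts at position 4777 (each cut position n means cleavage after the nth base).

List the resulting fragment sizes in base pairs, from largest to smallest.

Combined cut positions (sorted): 4777, 7343.
Circular molecule, 2 cuts → 2 fragments:
  7343 − 4777 = 2566 bp
  wrap: 8520 − 7343 + 4777 = 5954 bp
Sorted largest to smallest: 5954, 2566 bp.

5954, 2566 bp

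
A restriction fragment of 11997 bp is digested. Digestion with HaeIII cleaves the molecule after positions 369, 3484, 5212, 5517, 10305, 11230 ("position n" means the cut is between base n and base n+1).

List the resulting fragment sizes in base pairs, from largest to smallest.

4788, 3115, 1728, 925, 767, 369, 305 bp

Linear molecule, 6 cuts → 7 fragments:
  369 − 0 = 369 bp
  3484 − 369 = 3115 bp
  5212 − 3484 = 1728 bp
  5517 − 5212 = 305 bp
  10305 − 5517 = 4788 bp
  11230 − 10305 = 925 bp
  11997 − 11230 = 767 bp
Sorted largest to smallest: 4788, 3115, 1728, 925, 767, 369, 305 bp.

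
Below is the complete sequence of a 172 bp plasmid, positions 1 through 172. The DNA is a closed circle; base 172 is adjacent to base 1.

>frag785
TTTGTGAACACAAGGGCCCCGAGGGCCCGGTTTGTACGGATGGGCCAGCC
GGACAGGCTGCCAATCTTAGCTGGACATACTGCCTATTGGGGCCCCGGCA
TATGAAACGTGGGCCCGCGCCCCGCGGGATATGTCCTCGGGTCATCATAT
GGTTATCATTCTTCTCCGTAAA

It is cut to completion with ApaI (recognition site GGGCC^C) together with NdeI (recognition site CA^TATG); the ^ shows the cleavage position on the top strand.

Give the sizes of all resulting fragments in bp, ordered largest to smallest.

ApaI sites (GGGCCC) start at positions 14, 23, 90, 111.
ApaI cuts after base 5 of each site (before the last base), so after positions 18, 27, 94, 115.
NdeI sites (CATATG) start at positions 99, 146.
NdeI cuts after base 2 of each site, so after positions 100, 147.
Combined cut positions: 18, 27, 94, 100, 115, 147.
Circular molecule, 6 cuts → 6 fragments:
  19–27 → 9 bp
  28–94 → 67 bp
  95–100 → 6 bp
  101–115 → 15 bp
  116–147 → 32 bp
  148–172 then 1–18 → 25 + 18 = 43 bp
Sorted largest to smallest: 67, 43, 32, 15, 9, 6 bp.

67, 43, 32, 15, 9, 6 bp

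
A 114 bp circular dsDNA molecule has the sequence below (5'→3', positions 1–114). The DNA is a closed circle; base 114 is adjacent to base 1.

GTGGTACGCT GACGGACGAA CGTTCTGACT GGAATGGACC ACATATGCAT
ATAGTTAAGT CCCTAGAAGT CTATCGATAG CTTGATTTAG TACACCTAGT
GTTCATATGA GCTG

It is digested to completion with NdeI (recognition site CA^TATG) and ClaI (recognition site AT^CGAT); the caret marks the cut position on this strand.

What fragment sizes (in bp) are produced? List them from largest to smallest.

52, 31, 31 bp

NdeI sites (CATATG) start at positions 42, 104.
NdeI cuts after base 2 of each site, so after positions 43, 105.
The ClaI site (ATCGAT) starts at position 73.
ClaI cuts after base 2 of each site, so after position 74.
Combined cut positions: 43, 74, 105.
Circular molecule, 3 cuts → 3 fragments:
  44–74 → 31 bp
  75–105 → 31 bp
  106–114 then 1–43 → 9 + 43 = 52 bp
Sorted largest to smallest: 52, 31, 31 bp.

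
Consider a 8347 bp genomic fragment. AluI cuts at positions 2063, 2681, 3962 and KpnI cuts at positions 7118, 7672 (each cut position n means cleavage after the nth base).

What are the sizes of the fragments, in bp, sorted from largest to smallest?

3156, 2063, 1281, 675, 618, 554 bp

Combined cut positions (sorted): 2063, 2681, 3962, 7118, 7672.
Linear molecule, 5 cuts → 6 fragments:
  2063 − 0 = 2063 bp
  2681 − 2063 = 618 bp
  3962 − 2681 = 1281 bp
  7118 − 3962 = 3156 bp
  7672 − 7118 = 554 bp
  8347 − 7672 = 675 bp
Sorted largest to smallest: 3156, 2063, 1281, 675, 618, 554 bp.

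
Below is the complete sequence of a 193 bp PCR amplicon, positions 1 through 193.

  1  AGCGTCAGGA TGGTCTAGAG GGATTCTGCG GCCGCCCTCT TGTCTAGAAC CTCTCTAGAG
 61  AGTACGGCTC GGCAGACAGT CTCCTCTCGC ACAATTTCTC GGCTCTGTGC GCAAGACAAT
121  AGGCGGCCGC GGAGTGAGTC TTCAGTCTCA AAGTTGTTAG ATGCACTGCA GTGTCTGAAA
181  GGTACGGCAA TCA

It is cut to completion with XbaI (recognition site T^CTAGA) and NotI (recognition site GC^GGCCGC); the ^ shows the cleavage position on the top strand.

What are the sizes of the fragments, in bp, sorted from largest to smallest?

XbaI sites (TCTAGA) start at positions 14, 43, 54.
XbaI cuts after the first base of each site, so after positions 14, 43, 54.
NotI sites (GCGGCCGC) start at positions 28, 123.
NotI cuts after base 2 of each site, so after positions 29, 124.
Combined cut positions: 14, 29, 43, 54, 124.
Linear molecule, 5 cuts → 6 fragments:
  1–14 → 14 bp
  15–29 → 15 bp
  30–43 → 14 bp
  44–54 → 11 bp
  55–124 → 70 bp
  125–193 → 69 bp
Sorted largest to smallest: 70, 69, 15, 14, 14, 11 bp.

70, 69, 15, 14, 14, 11 bp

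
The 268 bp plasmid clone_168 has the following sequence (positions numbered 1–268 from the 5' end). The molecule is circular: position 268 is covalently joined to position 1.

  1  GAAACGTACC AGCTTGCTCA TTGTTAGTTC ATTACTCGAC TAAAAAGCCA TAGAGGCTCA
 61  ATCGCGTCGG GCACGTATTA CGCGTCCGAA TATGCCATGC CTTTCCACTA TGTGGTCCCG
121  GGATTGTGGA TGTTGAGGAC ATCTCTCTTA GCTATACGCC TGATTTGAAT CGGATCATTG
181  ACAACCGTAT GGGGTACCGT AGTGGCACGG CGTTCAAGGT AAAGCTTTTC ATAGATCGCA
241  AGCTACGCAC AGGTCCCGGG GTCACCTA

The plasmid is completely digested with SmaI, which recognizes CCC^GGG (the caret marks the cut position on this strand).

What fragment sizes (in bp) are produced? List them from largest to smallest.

SmaI sites (CCCGGG) start at positions 117, 255.
SmaI cuts after base 3 of each site, so after positions 119, 257.
Circular molecule, 2 cuts → 2 fragments:
  120–257 → 138 bp
  258–268 then 1–119 → 11 + 119 = 130 bp
Sorted largest to smallest: 138, 130 bp.

138, 130 bp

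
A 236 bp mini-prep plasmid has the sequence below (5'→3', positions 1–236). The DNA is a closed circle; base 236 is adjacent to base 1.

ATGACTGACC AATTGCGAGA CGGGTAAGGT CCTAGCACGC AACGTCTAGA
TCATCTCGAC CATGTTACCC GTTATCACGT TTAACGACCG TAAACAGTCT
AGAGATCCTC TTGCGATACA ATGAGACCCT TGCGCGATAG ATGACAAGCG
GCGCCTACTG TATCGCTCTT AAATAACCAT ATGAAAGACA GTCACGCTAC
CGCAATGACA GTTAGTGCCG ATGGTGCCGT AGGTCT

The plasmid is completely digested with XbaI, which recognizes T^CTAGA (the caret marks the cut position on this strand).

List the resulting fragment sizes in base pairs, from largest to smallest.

XbaI sites (TCTAGA) start at positions 45, 98.
XbaI cuts after the first base of each site, so after positions 45, 98.
Circular molecule, 2 cuts → 2 fragments:
  46–98 → 53 bp
  99–236 then 1–45 → 138 + 45 = 183 bp
Sorted largest to smallest: 183, 53 bp.

183, 53 bp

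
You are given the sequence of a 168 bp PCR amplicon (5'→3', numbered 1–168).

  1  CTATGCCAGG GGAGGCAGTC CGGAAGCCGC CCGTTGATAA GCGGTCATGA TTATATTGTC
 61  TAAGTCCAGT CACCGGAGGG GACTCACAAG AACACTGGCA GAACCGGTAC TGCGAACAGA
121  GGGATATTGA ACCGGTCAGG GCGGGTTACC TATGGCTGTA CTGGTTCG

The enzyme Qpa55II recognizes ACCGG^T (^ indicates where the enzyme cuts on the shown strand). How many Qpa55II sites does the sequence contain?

2

ACCGGT occurs starting at positions 103, 131.
Qpa55II cuts at 2 sites.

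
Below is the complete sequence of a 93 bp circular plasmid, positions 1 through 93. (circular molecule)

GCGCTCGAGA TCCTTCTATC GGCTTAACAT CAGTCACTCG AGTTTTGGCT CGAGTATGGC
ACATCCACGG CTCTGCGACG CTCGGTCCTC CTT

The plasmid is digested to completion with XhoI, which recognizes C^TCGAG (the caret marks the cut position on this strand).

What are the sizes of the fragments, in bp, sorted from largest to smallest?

48, 33, 12 bp

XhoI sites (CTCGAG) start at positions 4, 37, 49.
XhoI cuts after the first base of each site, so after positions 4, 37, 49.
Circular molecule, 3 cuts → 3 fragments:
  5–37 → 33 bp
  38–49 → 12 bp
  50–93 then 1–4 → 44 + 4 = 48 bp
Sorted largest to smallest: 48, 33, 12 bp.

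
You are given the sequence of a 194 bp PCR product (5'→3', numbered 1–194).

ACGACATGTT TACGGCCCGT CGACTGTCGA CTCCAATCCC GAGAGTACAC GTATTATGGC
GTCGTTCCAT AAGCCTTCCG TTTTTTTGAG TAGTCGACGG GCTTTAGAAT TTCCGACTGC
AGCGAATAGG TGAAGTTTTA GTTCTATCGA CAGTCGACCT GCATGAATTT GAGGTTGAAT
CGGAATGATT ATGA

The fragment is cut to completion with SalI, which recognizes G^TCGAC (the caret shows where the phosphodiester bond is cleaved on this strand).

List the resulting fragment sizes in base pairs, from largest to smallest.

67, 60, 41, 19, 7 bp

SalI sites (GTCGAC) start at positions 19, 26, 93, 153.
SalI cuts after the first base of each site, so after positions 19, 26, 93, 153.
Linear molecule, 4 cuts → 5 fragments:
  1–19 → 19 bp
  20–26 → 7 bp
  27–93 → 67 bp
  94–153 → 60 bp
  154–194 → 41 bp
Sorted largest to smallest: 67, 60, 41, 19, 7 bp.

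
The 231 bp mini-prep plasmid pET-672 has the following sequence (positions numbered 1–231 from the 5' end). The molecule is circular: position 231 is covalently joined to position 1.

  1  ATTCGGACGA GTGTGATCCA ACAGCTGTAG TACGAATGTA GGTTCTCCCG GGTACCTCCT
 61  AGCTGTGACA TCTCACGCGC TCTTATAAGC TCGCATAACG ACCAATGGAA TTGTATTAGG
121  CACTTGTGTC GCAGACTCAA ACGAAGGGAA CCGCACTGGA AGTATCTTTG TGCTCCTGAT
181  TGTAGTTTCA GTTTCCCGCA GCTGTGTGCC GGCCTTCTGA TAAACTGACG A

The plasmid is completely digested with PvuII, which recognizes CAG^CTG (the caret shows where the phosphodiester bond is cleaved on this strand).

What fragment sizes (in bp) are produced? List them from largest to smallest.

PvuII sites (CAGCTG) start at positions 22, 199.
PvuII cuts after base 3 of each site, so after positions 24, 201.
Circular molecule, 2 cuts → 2 fragments:
  25–201 → 177 bp
  202–231 then 1–24 → 30 + 24 = 54 bp
Sorted largest to smallest: 177, 54 bp.

177, 54 bp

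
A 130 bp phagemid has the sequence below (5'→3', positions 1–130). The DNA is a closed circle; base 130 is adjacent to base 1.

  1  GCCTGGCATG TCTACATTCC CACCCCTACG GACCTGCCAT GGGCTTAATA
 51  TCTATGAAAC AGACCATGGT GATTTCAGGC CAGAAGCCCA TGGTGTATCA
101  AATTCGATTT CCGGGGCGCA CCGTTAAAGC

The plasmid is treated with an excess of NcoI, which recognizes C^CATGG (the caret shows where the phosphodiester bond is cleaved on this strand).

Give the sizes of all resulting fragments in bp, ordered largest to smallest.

79, 27, 24 bp

NcoI sites (CCATGG) start at positions 37, 64, 88.
NcoI cuts after the first base of each site, so after positions 37, 64, 88.
Circular molecule, 3 cuts → 3 fragments:
  38–64 → 27 bp
  65–88 → 24 bp
  89–130 then 1–37 → 42 + 37 = 79 bp
Sorted largest to smallest: 79, 27, 24 bp.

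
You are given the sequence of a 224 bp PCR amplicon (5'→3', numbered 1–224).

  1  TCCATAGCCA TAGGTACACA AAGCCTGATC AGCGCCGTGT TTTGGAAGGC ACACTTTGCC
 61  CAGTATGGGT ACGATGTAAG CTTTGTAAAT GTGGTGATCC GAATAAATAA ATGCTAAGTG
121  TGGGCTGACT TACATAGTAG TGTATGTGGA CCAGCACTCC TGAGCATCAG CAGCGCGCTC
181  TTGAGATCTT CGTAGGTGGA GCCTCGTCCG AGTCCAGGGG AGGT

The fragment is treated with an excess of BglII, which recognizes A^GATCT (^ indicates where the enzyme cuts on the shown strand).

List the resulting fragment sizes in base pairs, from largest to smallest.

The BglII site (AGATCT) starts at position 184.
BglII cuts after the first base of each site, so after position 184.
Linear molecule, 1 cut → 2 fragments:
  1–184 → 184 bp
  185–224 → 40 bp
Sorted largest to smallest: 184, 40 bp.

184, 40 bp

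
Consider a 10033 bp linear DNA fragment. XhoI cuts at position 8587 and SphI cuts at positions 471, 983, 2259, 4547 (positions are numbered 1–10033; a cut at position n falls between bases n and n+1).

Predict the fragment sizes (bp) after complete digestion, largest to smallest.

Combined cut positions (sorted): 471, 983, 2259, 4547, 8587.
Linear molecule, 5 cuts → 6 fragments:
  471 − 0 = 471 bp
  983 − 471 = 512 bp
  2259 − 983 = 1276 bp
  4547 − 2259 = 2288 bp
  8587 − 4547 = 4040 bp
  10033 − 8587 = 1446 bp
Sorted largest to smallest: 4040, 2288, 1446, 1276, 512, 471 bp.

4040, 2288, 1446, 1276, 512, 471 bp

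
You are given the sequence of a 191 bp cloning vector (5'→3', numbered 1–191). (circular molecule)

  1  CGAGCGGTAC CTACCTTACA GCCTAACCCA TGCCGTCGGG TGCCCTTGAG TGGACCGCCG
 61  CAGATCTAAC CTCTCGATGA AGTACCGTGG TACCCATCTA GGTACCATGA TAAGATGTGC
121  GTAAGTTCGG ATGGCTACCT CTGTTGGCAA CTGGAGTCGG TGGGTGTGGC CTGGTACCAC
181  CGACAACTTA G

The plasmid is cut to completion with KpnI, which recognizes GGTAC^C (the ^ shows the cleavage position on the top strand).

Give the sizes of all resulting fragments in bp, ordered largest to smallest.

83, 72, 24, 12 bp

KpnI sites (GGTACC) start at positions 6, 89, 101, 173.
KpnI cuts after base 5 of each site (before the last base), so after positions 10, 93, 105, 177.
Circular molecule, 4 cuts → 4 fragments:
  11–93 → 83 bp
  94–105 → 12 bp
  106–177 → 72 bp
  178–191 then 1–10 → 14 + 10 = 24 bp
Sorted largest to smallest: 83, 72, 24, 12 bp.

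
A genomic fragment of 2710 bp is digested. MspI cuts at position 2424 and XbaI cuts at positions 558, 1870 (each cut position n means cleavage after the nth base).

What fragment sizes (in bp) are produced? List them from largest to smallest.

1312, 558, 554, 286 bp

Combined cut positions (sorted): 558, 1870, 2424.
Linear molecule, 3 cuts → 4 fragments:
  558 − 0 = 558 bp
  1870 − 558 = 1312 bp
  2424 − 1870 = 554 bp
  2710 − 2424 = 286 bp
Sorted largest to smallest: 1312, 558, 554, 286 bp.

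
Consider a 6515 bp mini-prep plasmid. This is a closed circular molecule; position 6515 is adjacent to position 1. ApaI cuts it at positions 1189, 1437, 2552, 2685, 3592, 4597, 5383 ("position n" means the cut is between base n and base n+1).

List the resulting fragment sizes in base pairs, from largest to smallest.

2321, 1115, 1005, 907, 786, 248, 133 bp

Circular molecule, 7 cuts → 7 fragments:
  1437 − 1189 = 248 bp
  2552 − 1437 = 1115 bp
  2685 − 2552 = 133 bp
  3592 − 2685 = 907 bp
  4597 − 3592 = 1005 bp
  5383 − 4597 = 786 bp
  wrap: 6515 − 5383 + 1189 = 2321 bp
Sorted largest to smallest: 2321, 1115, 1005, 907, 786, 248, 133 bp.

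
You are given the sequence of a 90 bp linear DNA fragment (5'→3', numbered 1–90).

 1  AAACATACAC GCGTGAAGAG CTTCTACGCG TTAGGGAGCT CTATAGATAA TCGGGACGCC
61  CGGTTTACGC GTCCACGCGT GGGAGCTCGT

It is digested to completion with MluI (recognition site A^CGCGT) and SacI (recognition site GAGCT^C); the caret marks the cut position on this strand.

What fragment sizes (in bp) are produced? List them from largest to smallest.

MluI sites (ACGCGT) start at positions 9, 26, 67, 75.
MluI cuts after the first base of each site, so after positions 9, 26, 67, 75.
SacI sites (GAGCTC) start at positions 36, 83.
SacI cuts after base 5 of each site (before the last base), so after positions 40, 87.
Combined cut positions: 9, 26, 40, 67, 75, 87.
Linear molecule, 6 cuts → 7 fragments:
  1–9 → 9 bp
  10–26 → 17 bp
  27–40 → 14 bp
  41–67 → 27 bp
  68–75 → 8 bp
  76–87 → 12 bp
  88–90 → 3 bp
Sorted largest to smallest: 27, 17, 14, 12, 9, 8, 3 bp.

27, 17, 14, 12, 9, 8, 3 bp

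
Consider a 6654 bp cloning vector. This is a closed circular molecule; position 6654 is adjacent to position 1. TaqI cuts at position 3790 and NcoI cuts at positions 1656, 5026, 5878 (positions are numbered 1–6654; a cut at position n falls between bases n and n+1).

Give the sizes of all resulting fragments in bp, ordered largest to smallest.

2432, 2134, 1236, 852 bp

Combined cut positions (sorted): 1656, 3790, 5026, 5878.
Circular molecule, 4 cuts → 4 fragments:
  3790 − 1656 = 2134 bp
  5026 − 3790 = 1236 bp
  5878 − 5026 = 852 bp
  wrap: 6654 − 5878 + 1656 = 2432 bp
Sorted largest to smallest: 2432, 2134, 1236, 852 bp.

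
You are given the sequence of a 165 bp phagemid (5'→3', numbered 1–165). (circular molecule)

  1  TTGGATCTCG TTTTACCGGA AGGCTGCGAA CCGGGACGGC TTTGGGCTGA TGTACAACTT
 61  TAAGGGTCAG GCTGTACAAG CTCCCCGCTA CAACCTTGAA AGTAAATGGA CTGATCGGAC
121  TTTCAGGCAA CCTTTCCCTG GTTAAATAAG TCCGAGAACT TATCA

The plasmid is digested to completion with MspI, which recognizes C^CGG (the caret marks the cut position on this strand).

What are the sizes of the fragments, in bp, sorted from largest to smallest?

MspI sites (CCGG) start at positions 16, 31.
MspI cuts after the first base of each site, so after positions 16, 31.
Circular molecule, 2 cuts → 2 fragments:
  17–31 → 15 bp
  32–165 then 1–16 → 134 + 16 = 150 bp
Sorted largest to smallest: 150, 15 bp.

150, 15 bp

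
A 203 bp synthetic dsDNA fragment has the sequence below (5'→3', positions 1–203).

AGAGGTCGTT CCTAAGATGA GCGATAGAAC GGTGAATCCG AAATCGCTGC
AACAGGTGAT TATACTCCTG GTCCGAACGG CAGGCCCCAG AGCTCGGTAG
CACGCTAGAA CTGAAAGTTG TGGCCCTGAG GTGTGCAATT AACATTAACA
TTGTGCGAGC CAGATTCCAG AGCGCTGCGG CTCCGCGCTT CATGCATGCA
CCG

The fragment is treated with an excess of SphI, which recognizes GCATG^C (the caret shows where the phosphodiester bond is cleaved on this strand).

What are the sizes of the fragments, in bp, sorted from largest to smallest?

198, 5 bp

The SphI site (GCATGC) starts at position 194.
SphI cuts after base 5 of each site (before the last base), so after position 198.
Linear molecule, 1 cut → 2 fragments:
  1–198 → 198 bp
  199–203 → 5 bp
Sorted largest to smallest: 198, 5 bp.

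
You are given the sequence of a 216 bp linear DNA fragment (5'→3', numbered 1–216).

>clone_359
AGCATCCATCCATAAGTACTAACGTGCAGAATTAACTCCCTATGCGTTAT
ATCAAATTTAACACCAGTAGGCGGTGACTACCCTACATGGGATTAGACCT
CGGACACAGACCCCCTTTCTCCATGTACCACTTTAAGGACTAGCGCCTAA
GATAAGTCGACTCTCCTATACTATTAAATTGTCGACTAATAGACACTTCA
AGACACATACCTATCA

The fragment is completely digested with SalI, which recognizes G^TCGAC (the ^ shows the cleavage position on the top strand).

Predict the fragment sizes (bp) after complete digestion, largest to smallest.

156, 35, 25 bp

SalI sites (GTCGAC) start at positions 156, 181.
SalI cuts after the first base of each site, so after positions 156, 181.
Linear molecule, 2 cuts → 3 fragments:
  1–156 → 156 bp
  157–181 → 25 bp
  182–216 → 35 bp
Sorted largest to smallest: 156, 35, 25 bp.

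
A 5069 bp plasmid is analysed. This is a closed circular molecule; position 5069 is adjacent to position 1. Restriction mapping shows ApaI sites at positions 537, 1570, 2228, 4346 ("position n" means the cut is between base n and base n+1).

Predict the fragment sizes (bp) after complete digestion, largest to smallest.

Circular molecule, 4 cuts → 4 fragments:
  1570 − 537 = 1033 bp
  2228 − 1570 = 658 bp
  4346 − 2228 = 2118 bp
  wrap: 5069 − 4346 + 537 = 1260 bp
Sorted largest to smallest: 2118, 1260, 1033, 658 bp.

2118, 1260, 1033, 658 bp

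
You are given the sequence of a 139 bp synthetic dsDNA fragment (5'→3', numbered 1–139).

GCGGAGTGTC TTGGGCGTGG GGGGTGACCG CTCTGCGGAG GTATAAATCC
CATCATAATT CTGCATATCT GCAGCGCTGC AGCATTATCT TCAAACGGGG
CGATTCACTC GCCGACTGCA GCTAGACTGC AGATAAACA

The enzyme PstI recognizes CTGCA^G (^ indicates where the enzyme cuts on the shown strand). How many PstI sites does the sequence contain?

CTGCAG occurs starting at positions 69, 77, 116, 127.
PstI cuts at 4 sites.

4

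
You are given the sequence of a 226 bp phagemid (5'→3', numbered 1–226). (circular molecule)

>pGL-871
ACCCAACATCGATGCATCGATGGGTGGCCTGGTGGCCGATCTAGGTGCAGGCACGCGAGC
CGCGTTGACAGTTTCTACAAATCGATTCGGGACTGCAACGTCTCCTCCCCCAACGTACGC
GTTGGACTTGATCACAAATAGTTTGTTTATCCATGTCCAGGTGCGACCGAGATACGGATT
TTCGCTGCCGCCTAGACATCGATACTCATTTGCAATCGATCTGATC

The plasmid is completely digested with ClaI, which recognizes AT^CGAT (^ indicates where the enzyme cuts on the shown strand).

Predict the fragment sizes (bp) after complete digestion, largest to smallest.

ClaI sites (ATCGAT) start at positions 8, 16, 81, 198, 215.
ClaI cuts after base 2 of each site, so after positions 9, 17, 82, 199, 216.
Circular molecule, 5 cuts → 5 fragments:
  10–17 → 8 bp
  18–82 → 65 bp
  83–199 → 117 bp
  200–216 → 17 bp
  217–226 then 1–9 → 10 + 9 = 19 bp
Sorted largest to smallest: 117, 65, 19, 17, 8 bp.

117, 65, 19, 17, 8 bp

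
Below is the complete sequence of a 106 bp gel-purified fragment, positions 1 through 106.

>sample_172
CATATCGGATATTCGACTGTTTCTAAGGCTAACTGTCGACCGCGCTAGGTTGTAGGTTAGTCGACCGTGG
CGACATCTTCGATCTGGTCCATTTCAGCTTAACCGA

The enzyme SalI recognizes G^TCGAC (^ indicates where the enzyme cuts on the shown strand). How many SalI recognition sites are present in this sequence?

2

GTCGAC occurs starting at positions 35, 60.
SalI cuts at 2 sites.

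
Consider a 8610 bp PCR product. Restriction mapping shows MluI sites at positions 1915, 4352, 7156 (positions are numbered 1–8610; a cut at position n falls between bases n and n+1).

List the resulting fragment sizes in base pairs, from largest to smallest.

Linear molecule, 3 cuts → 4 fragments:
  1915 − 0 = 1915 bp
  4352 − 1915 = 2437 bp
  7156 − 4352 = 2804 bp
  8610 − 7156 = 1454 bp
Sorted largest to smallest: 2804, 2437, 1915, 1454 bp.

2804, 2437, 1915, 1454 bp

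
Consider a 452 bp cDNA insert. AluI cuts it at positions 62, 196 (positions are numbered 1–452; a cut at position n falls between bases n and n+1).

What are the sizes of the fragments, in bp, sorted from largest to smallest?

Linear molecule, 2 cuts → 3 fragments:
  62 − 0 = 62 bp
  196 − 62 = 134 bp
  452 − 196 = 256 bp
Sorted largest to smallest: 256, 134, 62 bp.

256, 134, 62 bp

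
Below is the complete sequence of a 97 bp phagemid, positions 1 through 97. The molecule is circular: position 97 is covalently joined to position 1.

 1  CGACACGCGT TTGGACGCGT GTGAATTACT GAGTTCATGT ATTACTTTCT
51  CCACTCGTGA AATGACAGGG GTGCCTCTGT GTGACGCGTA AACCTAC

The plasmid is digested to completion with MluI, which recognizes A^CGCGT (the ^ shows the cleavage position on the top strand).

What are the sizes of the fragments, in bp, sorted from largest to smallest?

MluI sites (ACGCGT) start at positions 5, 15, 84.
MluI cuts after the first base of each site, so after positions 5, 15, 84.
Circular molecule, 3 cuts → 3 fragments:
  6–15 → 10 bp
  16–84 → 69 bp
  85–97 then 1–5 → 13 + 5 = 18 bp
Sorted largest to smallest: 69, 18, 10 bp.

69, 18, 10 bp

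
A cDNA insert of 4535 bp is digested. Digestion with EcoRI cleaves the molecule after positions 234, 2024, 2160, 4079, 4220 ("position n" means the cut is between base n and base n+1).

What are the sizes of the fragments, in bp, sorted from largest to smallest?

1919, 1790, 315, 234, 141, 136 bp

Linear molecule, 5 cuts → 6 fragments:
  234 − 0 = 234 bp
  2024 − 234 = 1790 bp
  2160 − 2024 = 136 bp
  4079 − 2160 = 1919 bp
  4220 − 4079 = 141 bp
  4535 − 4220 = 315 bp
Sorted largest to smallest: 1919, 1790, 315, 234, 141, 136 bp.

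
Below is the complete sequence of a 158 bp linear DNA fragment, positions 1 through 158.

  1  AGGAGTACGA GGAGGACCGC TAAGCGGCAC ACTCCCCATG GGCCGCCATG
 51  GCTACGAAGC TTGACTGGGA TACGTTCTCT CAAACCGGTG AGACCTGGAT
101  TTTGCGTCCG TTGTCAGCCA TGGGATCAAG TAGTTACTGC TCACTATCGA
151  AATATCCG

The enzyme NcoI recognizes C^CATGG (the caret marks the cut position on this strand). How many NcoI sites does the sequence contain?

CCATGG occurs starting at positions 36, 46, 118.
NcoI cuts at 3 sites.

3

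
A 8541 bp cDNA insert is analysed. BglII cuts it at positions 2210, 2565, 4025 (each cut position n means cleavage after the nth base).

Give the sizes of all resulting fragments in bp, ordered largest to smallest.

4516, 2210, 1460, 355 bp

Linear molecule, 3 cuts → 4 fragments:
  2210 − 0 = 2210 bp
  2565 − 2210 = 355 bp
  4025 − 2565 = 1460 bp
  8541 − 4025 = 4516 bp
Sorted largest to smallest: 4516, 2210, 1460, 355 bp.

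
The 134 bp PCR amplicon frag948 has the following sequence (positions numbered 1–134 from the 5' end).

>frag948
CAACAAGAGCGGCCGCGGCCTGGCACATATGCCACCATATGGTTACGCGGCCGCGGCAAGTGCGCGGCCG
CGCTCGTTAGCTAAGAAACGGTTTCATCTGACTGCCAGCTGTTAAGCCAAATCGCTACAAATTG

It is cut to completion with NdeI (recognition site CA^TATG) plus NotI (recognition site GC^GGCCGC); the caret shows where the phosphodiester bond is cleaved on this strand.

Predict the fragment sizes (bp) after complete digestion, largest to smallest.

69, 17, 17, 11, 10, 10 bp

NdeI sites (CATATG) start at positions 26, 36.
NdeI cuts after base 2 of each site, so after positions 27, 37.
NotI sites (GCGGCCGC) start at positions 9, 47, 64.
NotI cuts after base 2 of each site, so after positions 10, 48, 65.
Combined cut positions: 10, 27, 37, 48, 65.
Linear molecule, 5 cuts → 6 fragments:
  1–10 → 10 bp
  11–27 → 17 bp
  28–37 → 10 bp
  38–48 → 11 bp
  49–65 → 17 bp
  66–134 → 69 bp
Sorted largest to smallest: 69, 17, 17, 11, 10, 10 bp.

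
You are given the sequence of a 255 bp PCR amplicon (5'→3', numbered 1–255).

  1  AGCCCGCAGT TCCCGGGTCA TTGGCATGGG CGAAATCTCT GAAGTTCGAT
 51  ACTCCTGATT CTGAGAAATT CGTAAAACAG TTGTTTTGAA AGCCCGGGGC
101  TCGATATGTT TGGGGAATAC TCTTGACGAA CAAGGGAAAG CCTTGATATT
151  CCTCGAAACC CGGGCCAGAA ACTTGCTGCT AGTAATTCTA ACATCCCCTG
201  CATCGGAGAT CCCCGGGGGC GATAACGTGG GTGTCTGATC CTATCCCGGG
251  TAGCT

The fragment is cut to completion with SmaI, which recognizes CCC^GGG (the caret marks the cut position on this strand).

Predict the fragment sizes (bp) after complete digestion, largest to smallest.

SmaI sites (CCCGGG) start at positions 12, 93, 159, 212, 245.
SmaI cuts after base 3 of each site, so after positions 14, 95, 161, 214, 247.
Linear molecule, 5 cuts → 6 fragments:
  1–14 → 14 bp
  15–95 → 81 bp
  96–161 → 66 bp
  162–214 → 53 bp
  215–247 → 33 bp
  248–255 → 8 bp
Sorted largest to smallest: 81, 66, 53, 33, 14, 8 bp.

81, 66, 53, 33, 14, 8 bp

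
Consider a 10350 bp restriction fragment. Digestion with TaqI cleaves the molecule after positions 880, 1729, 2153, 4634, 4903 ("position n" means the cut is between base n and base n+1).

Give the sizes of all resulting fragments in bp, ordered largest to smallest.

5447, 2481, 880, 849, 424, 269 bp

Linear molecule, 5 cuts → 6 fragments:
  880 − 0 = 880 bp
  1729 − 880 = 849 bp
  2153 − 1729 = 424 bp
  4634 − 2153 = 2481 bp
  4903 − 4634 = 269 bp
  10350 − 4903 = 5447 bp
Sorted largest to smallest: 5447, 2481, 880, 849, 424, 269 bp.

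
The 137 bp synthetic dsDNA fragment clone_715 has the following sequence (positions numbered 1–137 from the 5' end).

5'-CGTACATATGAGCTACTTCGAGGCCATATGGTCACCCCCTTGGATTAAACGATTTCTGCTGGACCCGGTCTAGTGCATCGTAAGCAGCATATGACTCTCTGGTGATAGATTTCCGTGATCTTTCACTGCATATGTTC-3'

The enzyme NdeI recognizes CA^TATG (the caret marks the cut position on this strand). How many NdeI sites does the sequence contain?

CATATG occurs starting at positions 5, 25, 88, 129.
NdeI cuts at 4 sites.

4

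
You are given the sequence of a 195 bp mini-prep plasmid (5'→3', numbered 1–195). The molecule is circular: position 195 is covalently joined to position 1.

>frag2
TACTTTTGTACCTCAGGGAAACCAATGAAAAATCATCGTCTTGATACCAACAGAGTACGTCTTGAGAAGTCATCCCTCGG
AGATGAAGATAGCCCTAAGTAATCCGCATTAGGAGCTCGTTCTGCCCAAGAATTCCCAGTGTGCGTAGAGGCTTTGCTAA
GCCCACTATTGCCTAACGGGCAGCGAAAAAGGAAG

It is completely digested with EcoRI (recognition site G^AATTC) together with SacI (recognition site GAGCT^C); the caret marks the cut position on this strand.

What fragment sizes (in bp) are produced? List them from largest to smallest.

The EcoRI site (GAATTC) starts at position 130.
EcoRI cuts after the first base of each site, so after position 130.
The SacI site (GAGCTC) starts at position 113.
SacI cuts after base 5 of each site (before the last base), so after position 117.
Combined cut positions: 117, 130.
Circular molecule, 2 cuts → 2 fragments:
  118–130 → 13 bp
  131–195 then 1–117 → 65 + 117 = 182 bp
Sorted largest to smallest: 182, 13 bp.

182, 13 bp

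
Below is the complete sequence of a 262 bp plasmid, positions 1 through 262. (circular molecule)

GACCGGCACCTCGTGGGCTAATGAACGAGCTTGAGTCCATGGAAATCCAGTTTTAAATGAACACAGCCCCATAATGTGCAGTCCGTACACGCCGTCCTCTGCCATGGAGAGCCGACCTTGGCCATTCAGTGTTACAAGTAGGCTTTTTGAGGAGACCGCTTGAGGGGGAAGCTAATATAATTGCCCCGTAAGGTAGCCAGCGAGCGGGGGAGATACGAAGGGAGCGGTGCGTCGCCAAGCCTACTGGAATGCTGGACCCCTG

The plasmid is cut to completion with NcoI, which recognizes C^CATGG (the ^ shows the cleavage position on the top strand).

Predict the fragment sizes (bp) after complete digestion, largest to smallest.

197, 65 bp

NcoI sites (CCATGG) start at positions 37, 102.
NcoI cuts after the first base of each site, so after positions 37, 102.
Circular molecule, 2 cuts → 2 fragments:
  38–102 → 65 bp
  103–262 then 1–37 → 160 + 37 = 197 bp
Sorted largest to smallest: 197, 65 bp.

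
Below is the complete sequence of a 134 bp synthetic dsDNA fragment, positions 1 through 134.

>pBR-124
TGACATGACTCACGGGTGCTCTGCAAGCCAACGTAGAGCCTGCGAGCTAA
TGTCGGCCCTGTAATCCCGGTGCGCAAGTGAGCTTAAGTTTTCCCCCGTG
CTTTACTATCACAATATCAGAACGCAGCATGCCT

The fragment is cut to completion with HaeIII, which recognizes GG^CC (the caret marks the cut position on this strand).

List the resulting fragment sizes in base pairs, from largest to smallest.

78, 56 bp

The HaeIII site (GGCC) starts at position 55.
HaeIII cuts after base 2 of each site, so after position 56.
Linear molecule, 1 cut → 2 fragments:
  1–56 → 56 bp
  57–134 → 78 bp
Sorted largest to smallest: 78, 56 bp.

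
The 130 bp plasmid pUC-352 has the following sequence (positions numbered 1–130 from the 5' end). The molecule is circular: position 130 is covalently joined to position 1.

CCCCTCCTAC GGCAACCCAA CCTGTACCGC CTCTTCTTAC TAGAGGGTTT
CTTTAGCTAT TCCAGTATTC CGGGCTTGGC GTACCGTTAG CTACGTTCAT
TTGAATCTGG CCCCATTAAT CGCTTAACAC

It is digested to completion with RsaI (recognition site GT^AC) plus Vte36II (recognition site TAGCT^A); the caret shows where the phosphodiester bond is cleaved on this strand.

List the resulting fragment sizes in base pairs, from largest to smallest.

63, 33, 24, 10 bp

RsaI sites (GTAC) start at positions 24, 81.
RsaI cuts after base 2 of each site, so after positions 25, 82.
Vte36II sites (TAGCTA) start at positions 54, 88.
Vte36II cuts after base 5 of each site (before the last base), so after positions 58, 92.
Combined cut positions: 25, 58, 82, 92.
Circular molecule, 4 cuts → 4 fragments:
  26–58 → 33 bp
  59–82 → 24 bp
  83–92 → 10 bp
  93–130 then 1–25 → 38 + 25 = 63 bp
Sorted largest to smallest: 63, 33, 24, 10 bp.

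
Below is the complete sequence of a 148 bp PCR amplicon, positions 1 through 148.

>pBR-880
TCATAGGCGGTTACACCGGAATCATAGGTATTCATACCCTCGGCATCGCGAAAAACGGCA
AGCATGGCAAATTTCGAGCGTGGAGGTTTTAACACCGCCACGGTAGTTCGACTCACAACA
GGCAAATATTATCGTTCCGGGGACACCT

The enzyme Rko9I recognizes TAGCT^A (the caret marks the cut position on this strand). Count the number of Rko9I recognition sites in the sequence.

0

No occurrence of TAGCTA is present in the sequence.
Rko9I does not cut: 0 sites.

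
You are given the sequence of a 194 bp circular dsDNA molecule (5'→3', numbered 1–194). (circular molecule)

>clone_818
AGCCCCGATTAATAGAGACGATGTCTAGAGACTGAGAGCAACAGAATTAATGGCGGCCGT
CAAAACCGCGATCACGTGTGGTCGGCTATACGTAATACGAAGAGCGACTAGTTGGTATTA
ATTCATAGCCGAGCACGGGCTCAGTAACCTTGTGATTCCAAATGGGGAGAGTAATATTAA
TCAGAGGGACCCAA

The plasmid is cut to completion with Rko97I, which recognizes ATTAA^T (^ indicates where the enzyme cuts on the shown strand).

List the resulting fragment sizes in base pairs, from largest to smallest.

71, 59, 38, 26 bp

Rko97I sites (ATTAAT) start at positions 8, 46, 117, 176.
Rko97I cuts after base 5 of each site (before the last base), so after positions 12, 50, 121, 180.
Circular molecule, 4 cuts → 4 fragments:
  13–50 → 38 bp
  51–121 → 71 bp
  122–180 → 59 bp
  181–194 then 1–12 → 14 + 12 = 26 bp
Sorted largest to smallest: 71, 59, 38, 26 bp.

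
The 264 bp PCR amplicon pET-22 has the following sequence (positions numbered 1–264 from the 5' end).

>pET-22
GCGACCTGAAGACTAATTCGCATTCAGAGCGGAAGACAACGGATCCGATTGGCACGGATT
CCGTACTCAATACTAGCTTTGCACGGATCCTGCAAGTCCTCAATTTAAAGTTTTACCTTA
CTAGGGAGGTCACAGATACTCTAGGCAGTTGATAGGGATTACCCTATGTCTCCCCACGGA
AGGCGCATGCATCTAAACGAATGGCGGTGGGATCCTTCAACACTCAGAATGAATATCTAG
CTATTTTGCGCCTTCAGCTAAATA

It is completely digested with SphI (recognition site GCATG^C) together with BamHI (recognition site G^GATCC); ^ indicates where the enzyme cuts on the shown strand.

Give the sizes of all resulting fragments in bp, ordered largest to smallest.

The SphI site (GCATGC) starts at position 185.
SphI cuts after base 5 of each site (before the last base), so after position 189.
BamHI sites (GGATCC) start at positions 41, 85, 210.
BamHI cuts after the first base of each site, so after positions 41, 85, 210.
Combined cut positions: 41, 85, 189, 210.
Linear molecule, 4 cuts → 5 fragments:
  1–41 → 41 bp
  42–85 → 44 bp
  86–189 → 104 bp
  190–210 → 21 bp
  211–264 → 54 bp
Sorted largest to smallest: 104, 54, 44, 41, 21 bp.

104, 54, 44, 41, 21 bp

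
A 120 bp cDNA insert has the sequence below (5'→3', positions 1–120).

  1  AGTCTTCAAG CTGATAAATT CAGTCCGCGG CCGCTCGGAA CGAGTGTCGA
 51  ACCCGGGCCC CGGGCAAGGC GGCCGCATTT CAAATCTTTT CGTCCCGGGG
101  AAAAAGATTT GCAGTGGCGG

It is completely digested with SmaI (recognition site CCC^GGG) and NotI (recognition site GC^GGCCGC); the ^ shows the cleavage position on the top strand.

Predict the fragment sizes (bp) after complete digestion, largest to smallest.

SmaI sites (CCCGGG) start at positions 52, 59, 94.
SmaI cuts after base 3 of each site, so after positions 54, 61, 96.
NotI sites (GCGGCCGC) start at positions 27, 69.
NotI cuts after base 2 of each site, so after positions 28, 70.
Combined cut positions: 28, 54, 61, 70, 96.
Linear molecule, 5 cuts → 6 fragments:
  1–28 → 28 bp
  29–54 → 26 bp
  55–61 → 7 bp
  62–70 → 9 bp
  71–96 → 26 bp
  97–120 → 24 bp
Sorted largest to smallest: 28, 26, 26, 24, 9, 7 bp.

28, 26, 26, 24, 9, 7 bp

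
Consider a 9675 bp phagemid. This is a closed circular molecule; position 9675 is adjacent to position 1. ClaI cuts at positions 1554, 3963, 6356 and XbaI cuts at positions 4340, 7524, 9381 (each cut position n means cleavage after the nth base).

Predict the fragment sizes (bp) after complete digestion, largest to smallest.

2409, 2016, 1857, 1848, 1168, 377 bp

Combined cut positions (sorted): 1554, 3963, 4340, 6356, 7524, 9381.
Circular molecule, 6 cuts → 6 fragments:
  3963 − 1554 = 2409 bp
  4340 − 3963 = 377 bp
  6356 − 4340 = 2016 bp
  7524 − 6356 = 1168 bp
  9381 − 7524 = 1857 bp
  wrap: 9675 − 9381 + 1554 = 1848 bp
Sorted largest to smallest: 2409, 2016, 1857, 1848, 1168, 377 bp.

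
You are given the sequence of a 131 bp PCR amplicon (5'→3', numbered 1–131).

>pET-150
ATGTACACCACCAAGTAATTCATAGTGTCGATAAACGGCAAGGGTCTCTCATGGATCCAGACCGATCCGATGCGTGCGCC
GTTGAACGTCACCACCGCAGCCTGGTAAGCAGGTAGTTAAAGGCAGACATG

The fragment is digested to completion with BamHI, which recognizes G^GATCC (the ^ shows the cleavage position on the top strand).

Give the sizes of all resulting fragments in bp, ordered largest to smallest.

The BamHI site (GGATCC) starts at position 53.
BamHI cuts after the first base of each site, so after position 53.
Linear molecule, 1 cut → 2 fragments:
  1–53 → 53 bp
  54–131 → 78 bp
Sorted largest to smallest: 78, 53 bp.

78, 53 bp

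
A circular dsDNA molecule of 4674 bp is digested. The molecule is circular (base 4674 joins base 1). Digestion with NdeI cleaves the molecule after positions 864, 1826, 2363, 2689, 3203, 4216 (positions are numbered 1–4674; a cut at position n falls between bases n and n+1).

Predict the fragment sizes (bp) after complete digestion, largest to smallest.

1322, 1013, 962, 537, 514, 326 bp

Circular molecule, 6 cuts → 6 fragments:
  1826 − 864 = 962 bp
  2363 − 1826 = 537 bp
  2689 − 2363 = 326 bp
  3203 − 2689 = 514 bp
  4216 − 3203 = 1013 bp
  wrap: 4674 − 4216 + 864 = 1322 bp
Sorted largest to smallest: 1322, 1013, 962, 537, 514, 326 bp.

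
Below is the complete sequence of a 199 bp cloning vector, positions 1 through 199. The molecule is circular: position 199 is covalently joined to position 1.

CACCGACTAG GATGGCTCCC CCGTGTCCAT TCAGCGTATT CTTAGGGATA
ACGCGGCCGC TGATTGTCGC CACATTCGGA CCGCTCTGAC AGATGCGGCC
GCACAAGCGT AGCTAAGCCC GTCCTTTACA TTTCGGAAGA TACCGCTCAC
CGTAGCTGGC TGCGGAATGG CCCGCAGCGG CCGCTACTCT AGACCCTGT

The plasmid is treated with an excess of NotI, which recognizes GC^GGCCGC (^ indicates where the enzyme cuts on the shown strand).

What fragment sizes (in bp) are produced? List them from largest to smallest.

NotI sites (GCGGCCGC) start at positions 53, 95, 177.
NotI cuts after base 2 of each site, so after positions 54, 96, 178.
Circular molecule, 3 cuts → 3 fragments:
  55–96 → 42 bp
  97–178 → 82 bp
  179–199 then 1–54 → 21 + 54 = 75 bp
Sorted largest to smallest: 82, 75, 42 bp.

82, 75, 42 bp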